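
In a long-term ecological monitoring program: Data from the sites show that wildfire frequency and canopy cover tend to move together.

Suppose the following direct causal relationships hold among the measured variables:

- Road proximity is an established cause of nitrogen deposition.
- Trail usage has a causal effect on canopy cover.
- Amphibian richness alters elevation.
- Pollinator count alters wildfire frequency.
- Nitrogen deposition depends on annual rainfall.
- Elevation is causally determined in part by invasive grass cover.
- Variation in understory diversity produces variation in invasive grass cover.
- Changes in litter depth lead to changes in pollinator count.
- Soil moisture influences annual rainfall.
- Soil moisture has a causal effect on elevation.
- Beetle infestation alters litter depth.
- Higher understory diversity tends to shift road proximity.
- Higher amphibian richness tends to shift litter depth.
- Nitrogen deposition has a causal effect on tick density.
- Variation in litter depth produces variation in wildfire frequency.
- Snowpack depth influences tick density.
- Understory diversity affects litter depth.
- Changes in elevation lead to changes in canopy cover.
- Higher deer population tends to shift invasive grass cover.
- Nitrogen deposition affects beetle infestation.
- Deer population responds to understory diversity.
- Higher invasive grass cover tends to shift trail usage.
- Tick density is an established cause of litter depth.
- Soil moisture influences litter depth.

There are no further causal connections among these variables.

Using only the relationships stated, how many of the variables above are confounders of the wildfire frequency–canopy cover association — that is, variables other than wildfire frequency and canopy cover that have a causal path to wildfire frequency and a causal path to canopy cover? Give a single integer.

3

The common causes are: amphibian richness (to wildfire frequency via amphibian richness → litter depth → wildfire frequency; to canopy cover via amphibian richness → elevation → canopy cover); soil moisture (to wildfire frequency via soil moisture → litter depth → wildfire frequency; to canopy cover via soil moisture → elevation → canopy cover); understory diversity (to wildfire frequency via understory diversity → litter depth → wildfire frequency; to canopy cover via understory diversity → invasive grass cover → elevation → canopy cover).
Every other variable lacks a causal path to at least one of wildfire frequency and canopy cover.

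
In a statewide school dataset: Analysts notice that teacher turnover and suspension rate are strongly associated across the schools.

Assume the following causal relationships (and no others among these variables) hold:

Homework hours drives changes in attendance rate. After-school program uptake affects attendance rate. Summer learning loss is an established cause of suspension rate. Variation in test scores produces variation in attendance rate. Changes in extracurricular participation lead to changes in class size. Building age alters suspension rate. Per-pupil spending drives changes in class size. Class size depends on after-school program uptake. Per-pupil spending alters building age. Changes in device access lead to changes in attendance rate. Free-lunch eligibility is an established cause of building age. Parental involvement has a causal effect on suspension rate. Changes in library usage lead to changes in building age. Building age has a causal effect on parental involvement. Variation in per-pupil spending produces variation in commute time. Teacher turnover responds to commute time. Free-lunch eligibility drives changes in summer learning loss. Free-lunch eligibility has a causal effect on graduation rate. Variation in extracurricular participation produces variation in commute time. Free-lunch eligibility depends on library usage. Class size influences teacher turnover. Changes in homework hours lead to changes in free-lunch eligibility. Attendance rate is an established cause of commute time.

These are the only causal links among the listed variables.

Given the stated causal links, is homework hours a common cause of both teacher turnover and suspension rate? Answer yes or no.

Homework hours has a causal path to teacher turnover (homework hours → attendance rate → commute time → teacher turnover) and to suspension rate (homework hours → free-lunch eligibility → building age → suspension rate), so it is a common cause of both — a confounder.

yes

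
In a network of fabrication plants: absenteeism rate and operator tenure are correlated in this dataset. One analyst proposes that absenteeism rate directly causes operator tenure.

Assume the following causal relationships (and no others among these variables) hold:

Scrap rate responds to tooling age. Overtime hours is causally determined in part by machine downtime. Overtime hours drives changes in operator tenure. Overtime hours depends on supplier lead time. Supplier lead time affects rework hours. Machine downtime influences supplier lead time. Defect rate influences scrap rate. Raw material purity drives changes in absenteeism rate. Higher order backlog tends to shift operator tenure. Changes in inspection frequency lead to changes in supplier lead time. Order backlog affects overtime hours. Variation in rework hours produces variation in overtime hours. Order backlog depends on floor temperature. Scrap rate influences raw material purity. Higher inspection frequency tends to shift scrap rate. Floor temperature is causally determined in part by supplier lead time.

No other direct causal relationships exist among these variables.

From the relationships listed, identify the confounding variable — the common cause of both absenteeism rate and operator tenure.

Inspection frequency has a causal path to absenteeism rate (inspection frequency → scrap rate → raw material purity → absenteeism rate) and a separate causal path to operator tenure (inspection frequency → supplier lead time → overtime hours → operator tenure), so it is a common cause of both.
No stated relationship gives absenteeism rate a causal route to operator tenure, so the correlation is explained by the shared upstream cause rather than a direct effect.

inspection frequency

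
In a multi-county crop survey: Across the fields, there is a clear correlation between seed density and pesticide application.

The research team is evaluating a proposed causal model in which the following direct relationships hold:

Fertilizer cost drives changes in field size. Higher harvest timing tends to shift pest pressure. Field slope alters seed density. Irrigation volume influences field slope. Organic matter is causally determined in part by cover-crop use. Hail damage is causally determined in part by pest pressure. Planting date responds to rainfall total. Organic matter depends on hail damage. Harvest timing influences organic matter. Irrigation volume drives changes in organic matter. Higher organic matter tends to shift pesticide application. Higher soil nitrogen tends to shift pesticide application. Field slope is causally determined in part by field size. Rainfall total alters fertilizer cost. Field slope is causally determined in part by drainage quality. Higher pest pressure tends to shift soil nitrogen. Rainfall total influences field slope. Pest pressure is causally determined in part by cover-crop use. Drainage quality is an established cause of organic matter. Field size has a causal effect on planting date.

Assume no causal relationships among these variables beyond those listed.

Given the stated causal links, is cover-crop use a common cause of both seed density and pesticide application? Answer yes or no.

no

Cover-crop use has no stated causal path to seed density. A confounder must cause both variables, so cover-crop use does not qualify.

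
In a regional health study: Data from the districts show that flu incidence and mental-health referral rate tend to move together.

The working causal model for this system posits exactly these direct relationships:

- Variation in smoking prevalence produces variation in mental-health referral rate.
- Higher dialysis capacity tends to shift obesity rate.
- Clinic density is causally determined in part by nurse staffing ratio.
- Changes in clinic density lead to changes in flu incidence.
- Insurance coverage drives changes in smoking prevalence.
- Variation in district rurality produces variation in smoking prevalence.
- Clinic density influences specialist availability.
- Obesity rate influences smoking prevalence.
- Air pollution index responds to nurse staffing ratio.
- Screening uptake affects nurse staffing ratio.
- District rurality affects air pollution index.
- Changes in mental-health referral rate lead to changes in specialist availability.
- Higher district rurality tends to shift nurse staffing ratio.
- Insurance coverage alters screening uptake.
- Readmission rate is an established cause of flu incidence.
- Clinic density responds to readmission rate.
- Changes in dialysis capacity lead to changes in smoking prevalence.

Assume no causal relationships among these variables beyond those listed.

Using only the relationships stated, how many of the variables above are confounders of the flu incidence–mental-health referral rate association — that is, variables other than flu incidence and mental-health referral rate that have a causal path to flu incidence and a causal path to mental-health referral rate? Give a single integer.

2

The common causes are: district rurality (to flu incidence via district rurality → nurse staffing ratio → clinic density → flu incidence; to mental-health referral rate via district rurality → smoking prevalence → mental-health referral rate); insurance coverage (to flu incidence via insurance coverage → screening uptake → nurse staffing ratio → clinic density → flu incidence; to mental-health referral rate via insurance coverage → smoking prevalence → mental-health referral rate).
Every other variable lacks a causal path to at least one of flu incidence and mental-health referral rate.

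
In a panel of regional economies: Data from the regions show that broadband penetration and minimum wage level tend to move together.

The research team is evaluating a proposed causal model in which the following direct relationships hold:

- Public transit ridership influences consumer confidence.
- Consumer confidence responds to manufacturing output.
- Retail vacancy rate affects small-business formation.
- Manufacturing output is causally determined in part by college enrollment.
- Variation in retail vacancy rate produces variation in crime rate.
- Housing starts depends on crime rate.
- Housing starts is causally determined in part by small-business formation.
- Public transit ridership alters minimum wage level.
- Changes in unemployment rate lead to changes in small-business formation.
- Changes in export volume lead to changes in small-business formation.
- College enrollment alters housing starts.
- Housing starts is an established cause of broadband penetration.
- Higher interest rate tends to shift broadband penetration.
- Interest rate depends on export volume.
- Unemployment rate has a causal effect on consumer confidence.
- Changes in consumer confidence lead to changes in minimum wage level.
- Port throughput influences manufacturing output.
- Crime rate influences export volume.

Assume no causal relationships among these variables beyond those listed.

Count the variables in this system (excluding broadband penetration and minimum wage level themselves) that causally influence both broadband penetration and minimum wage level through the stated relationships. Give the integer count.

The common causes are: college enrollment (to broadband penetration via college enrollment → housing starts → broadband penetration; to minimum wage level via college enrollment → manufacturing output → consumer confidence → minimum wage level); unemployment rate (to broadband penetration via unemployment rate → small-business formation → housing starts → broadband penetration; to minimum wage level via unemployment rate → consumer confidence → minimum wage level).
Every other variable lacks a causal path to at least one of broadband penetration and minimum wage level.

2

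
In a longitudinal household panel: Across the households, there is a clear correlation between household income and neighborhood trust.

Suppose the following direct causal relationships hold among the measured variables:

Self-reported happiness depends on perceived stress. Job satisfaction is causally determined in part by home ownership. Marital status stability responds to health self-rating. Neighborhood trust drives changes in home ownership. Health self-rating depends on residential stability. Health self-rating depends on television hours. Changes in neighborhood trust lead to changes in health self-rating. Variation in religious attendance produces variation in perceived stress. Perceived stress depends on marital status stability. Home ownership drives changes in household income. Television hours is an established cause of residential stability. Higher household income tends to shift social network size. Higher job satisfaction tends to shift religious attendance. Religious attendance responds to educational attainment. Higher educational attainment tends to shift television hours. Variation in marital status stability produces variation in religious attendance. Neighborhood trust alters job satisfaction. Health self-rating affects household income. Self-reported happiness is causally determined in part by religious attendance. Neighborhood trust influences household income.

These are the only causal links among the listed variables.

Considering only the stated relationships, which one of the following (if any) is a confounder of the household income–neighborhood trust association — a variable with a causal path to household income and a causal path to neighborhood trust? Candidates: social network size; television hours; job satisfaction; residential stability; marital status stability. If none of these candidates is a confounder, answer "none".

None of the listed candidates has causal paths to both household income and neighborhood trust in the stated relationships, so none is a common cause.

none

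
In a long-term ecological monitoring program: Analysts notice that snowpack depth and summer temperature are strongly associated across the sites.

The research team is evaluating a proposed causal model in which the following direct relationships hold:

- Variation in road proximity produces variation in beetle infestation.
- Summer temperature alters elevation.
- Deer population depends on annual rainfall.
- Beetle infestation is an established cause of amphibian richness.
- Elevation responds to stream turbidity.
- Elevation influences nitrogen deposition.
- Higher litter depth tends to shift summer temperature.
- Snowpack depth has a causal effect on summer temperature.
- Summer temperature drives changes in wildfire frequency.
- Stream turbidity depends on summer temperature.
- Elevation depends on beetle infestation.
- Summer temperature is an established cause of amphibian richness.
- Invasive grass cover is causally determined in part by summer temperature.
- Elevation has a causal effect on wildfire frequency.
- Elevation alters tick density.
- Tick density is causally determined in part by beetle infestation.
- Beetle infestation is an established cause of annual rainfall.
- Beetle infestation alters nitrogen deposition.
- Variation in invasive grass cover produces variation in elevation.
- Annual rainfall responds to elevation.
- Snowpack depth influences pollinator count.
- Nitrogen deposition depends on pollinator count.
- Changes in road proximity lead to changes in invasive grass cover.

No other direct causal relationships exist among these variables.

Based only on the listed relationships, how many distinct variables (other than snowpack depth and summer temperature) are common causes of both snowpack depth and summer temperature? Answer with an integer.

0

No listed variable has a causal path to both snowpack depth and summer temperature, so there are no common causes.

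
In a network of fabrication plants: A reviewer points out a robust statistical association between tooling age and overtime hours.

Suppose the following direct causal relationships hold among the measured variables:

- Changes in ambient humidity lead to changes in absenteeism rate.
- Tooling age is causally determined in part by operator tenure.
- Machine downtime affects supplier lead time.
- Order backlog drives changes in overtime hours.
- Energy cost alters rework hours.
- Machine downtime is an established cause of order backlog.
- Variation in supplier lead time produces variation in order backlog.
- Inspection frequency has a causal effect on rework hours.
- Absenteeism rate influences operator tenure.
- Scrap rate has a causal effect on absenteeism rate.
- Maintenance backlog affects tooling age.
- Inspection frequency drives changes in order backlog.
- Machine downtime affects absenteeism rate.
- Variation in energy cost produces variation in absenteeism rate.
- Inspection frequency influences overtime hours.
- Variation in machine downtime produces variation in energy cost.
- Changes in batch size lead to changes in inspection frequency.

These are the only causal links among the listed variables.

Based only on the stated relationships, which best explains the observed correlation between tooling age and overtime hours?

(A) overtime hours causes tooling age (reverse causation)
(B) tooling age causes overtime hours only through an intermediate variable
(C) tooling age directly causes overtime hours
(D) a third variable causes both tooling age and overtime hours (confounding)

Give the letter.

D

Machine downtime causes tooling age (machine downtime → absenteeism rate → operator tenure → tooling age) and overtime hours (machine downtime → order backlog → overtime hours) — a common cause creating the correlation.
There is no stated path from tooling age to overtime hours or from overtime hours to tooling age, so neither direct nor reverse causation applies.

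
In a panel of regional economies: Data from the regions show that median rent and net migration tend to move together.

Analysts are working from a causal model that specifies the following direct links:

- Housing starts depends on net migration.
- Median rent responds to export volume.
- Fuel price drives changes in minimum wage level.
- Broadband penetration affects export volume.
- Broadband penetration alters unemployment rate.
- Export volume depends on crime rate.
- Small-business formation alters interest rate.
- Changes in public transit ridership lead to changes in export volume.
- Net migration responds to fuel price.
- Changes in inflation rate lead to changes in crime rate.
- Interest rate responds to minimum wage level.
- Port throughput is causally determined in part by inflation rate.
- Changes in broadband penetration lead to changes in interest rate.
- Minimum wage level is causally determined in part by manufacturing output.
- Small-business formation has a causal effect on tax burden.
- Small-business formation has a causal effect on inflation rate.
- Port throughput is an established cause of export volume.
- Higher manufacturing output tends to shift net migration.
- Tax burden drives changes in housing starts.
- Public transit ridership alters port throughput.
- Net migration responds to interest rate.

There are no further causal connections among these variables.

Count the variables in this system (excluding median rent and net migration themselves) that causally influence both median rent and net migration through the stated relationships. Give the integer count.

The common causes are: broadband penetration (to median rent via broadband penetration → export volume → median rent; to net migration via broadband penetration → interest rate → net migration); small-business formation (to median rent via small-business formation → inflation rate → crime rate → export volume → median rent; to net migration via small-business formation → interest rate → net migration).
Every other variable lacks a causal path to at least one of median rent and net migration.

2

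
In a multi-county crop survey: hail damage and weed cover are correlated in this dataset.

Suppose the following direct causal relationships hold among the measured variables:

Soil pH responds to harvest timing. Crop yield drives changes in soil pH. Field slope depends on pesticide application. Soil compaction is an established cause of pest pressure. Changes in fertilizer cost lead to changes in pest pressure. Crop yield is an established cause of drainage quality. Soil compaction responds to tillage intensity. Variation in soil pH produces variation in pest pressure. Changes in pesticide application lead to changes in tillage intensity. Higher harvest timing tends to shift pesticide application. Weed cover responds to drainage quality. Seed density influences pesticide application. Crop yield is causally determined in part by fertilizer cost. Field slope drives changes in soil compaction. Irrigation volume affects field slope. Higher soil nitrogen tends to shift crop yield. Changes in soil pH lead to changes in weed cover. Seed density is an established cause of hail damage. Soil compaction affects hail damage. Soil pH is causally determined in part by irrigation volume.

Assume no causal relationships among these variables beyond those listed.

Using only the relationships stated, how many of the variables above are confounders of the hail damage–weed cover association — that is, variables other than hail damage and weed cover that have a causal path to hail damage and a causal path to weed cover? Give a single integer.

2

The common causes are: harvest timing (to hail damage via harvest timing → pesticide application → field slope → soil compaction → hail damage; to weed cover via harvest timing → soil pH → weed cover); irrigation volume (to hail damage via irrigation volume → field slope → soil compaction → hail damage; to weed cover via irrigation volume → soil pH → weed cover).
Every other variable lacks a causal path to at least one of hail damage and weed cover.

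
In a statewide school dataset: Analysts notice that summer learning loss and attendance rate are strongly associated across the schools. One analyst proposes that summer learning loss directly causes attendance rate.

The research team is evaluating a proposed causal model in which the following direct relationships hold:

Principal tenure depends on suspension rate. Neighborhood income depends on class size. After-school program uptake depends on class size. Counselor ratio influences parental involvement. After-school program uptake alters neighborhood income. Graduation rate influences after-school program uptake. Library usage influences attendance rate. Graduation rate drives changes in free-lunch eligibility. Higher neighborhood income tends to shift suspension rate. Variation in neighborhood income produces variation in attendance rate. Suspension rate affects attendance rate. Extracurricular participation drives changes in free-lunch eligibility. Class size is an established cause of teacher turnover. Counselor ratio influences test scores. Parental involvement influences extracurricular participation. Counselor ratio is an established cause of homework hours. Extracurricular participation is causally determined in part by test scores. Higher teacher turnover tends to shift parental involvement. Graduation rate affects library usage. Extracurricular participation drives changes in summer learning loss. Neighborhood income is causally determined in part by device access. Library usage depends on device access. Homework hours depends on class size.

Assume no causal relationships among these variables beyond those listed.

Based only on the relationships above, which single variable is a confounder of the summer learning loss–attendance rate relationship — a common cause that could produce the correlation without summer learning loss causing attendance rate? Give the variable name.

Class size has a causal path to summer learning loss (class size → teacher turnover → parental involvement → extracurricular participation → summer learning loss) and a separate causal path to attendance rate (class size → neighborhood income → attendance rate), so it is a common cause of both.
No stated relationship gives summer learning loss a causal route to attendance rate, so the correlation is explained by the shared upstream cause rather than a direct effect.

class size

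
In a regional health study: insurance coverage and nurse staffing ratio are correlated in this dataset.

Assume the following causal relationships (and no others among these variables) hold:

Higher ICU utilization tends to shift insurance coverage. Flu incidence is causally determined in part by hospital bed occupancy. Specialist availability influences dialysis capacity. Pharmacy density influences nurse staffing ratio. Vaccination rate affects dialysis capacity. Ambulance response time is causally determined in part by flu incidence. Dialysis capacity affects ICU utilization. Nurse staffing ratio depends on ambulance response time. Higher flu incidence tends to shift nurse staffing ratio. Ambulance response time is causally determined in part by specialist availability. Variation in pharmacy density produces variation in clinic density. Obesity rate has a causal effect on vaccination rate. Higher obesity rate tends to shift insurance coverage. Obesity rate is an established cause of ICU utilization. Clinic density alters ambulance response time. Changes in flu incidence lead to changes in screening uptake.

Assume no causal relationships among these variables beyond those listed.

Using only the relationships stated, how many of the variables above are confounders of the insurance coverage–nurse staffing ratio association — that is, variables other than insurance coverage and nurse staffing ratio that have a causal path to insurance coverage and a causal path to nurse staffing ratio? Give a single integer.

1

The common causes are: specialist availability (to insurance coverage via specialist availability → dialysis capacity → ICU utilization → insurance coverage; to nurse staffing ratio via specialist availability → ambulance response time → nurse staffing ratio).
Every other variable lacks a causal path to at least one of insurance coverage and nurse staffing ratio.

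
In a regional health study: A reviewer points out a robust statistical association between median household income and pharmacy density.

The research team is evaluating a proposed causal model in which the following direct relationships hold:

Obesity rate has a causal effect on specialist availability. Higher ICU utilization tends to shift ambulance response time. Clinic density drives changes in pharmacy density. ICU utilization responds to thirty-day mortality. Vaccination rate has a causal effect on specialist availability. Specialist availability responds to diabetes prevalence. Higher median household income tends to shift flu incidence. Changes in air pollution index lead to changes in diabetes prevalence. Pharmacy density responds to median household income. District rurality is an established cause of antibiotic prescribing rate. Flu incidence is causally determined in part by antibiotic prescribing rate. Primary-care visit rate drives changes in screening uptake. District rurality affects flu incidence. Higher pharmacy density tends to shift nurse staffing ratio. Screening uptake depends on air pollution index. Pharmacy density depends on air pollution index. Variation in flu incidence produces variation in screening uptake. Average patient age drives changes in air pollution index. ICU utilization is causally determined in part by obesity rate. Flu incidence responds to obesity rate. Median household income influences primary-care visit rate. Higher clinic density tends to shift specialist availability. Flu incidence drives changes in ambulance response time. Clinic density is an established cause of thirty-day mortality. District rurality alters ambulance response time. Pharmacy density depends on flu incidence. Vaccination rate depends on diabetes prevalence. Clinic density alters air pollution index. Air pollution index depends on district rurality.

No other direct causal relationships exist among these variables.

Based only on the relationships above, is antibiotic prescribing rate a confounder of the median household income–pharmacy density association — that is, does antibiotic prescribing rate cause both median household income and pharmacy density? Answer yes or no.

Antibiotic prescribing rate has no stated causal path to median household income. A confounder must cause both variables, so antibiotic prescribing rate does not qualify.

no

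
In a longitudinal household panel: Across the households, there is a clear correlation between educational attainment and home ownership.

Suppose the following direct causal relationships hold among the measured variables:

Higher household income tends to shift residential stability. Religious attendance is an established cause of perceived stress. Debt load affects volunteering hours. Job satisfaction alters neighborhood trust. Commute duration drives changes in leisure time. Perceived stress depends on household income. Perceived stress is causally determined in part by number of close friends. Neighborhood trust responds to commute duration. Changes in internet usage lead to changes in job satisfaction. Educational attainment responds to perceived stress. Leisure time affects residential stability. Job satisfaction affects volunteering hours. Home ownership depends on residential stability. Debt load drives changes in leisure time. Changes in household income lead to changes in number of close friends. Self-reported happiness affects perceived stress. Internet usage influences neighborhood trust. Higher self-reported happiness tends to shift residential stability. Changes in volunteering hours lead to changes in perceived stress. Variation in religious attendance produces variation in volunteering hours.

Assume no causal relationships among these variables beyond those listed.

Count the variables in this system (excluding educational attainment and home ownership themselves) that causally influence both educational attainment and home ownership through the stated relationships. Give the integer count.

3

The common causes are: debt load (to educational attainment via debt load → volunteering hours → perceived stress → educational attainment; to home ownership via debt load → leisure time → residential stability → home ownership); household income (to educational attainment via household income → perceived stress → educational attainment; to home ownership via household income → residential stability → home ownership); self-reported happiness (to educational attainment via self-reported happiness → perceived stress → educational attainment; to home ownership via self-reported happiness → residential stability → home ownership).
Every other variable lacks a causal path to at least one of educational attainment and home ownership.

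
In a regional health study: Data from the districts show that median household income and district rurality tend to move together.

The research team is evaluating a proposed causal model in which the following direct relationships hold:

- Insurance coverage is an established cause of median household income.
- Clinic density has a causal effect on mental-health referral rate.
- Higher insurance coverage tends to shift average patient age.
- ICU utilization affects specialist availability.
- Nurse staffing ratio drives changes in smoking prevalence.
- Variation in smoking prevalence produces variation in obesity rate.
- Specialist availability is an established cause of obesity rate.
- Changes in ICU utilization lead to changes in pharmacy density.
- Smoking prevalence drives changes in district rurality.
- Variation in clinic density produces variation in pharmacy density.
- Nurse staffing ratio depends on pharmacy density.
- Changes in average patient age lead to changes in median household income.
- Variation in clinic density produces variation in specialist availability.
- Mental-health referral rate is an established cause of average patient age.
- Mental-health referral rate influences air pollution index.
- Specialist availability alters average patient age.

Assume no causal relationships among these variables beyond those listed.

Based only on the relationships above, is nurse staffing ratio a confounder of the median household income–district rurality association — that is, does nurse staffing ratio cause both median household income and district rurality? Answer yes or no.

no

Nurse staffing ratio has no stated causal path to median household income. A confounder must cause both variables, so nurse staffing ratio does not qualify.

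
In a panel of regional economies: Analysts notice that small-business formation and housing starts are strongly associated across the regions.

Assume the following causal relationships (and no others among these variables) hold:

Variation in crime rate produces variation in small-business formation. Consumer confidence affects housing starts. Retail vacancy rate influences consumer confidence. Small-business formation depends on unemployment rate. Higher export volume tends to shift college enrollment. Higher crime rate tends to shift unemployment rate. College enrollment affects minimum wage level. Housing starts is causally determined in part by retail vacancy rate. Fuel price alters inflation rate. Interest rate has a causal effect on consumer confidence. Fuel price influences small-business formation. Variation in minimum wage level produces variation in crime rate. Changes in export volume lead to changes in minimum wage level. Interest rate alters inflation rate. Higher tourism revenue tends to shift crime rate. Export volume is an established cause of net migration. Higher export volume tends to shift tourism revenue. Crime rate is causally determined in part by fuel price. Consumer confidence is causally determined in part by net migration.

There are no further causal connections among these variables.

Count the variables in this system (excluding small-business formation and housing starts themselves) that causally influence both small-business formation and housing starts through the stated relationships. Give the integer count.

1

The common causes are: export volume (to small-business formation via export volume → minimum wage level → crime rate → small-business formation; to housing starts via export volume → net migration → consumer confidence → housing starts).
Every other variable lacks a causal path to at least one of small-business formation and housing starts.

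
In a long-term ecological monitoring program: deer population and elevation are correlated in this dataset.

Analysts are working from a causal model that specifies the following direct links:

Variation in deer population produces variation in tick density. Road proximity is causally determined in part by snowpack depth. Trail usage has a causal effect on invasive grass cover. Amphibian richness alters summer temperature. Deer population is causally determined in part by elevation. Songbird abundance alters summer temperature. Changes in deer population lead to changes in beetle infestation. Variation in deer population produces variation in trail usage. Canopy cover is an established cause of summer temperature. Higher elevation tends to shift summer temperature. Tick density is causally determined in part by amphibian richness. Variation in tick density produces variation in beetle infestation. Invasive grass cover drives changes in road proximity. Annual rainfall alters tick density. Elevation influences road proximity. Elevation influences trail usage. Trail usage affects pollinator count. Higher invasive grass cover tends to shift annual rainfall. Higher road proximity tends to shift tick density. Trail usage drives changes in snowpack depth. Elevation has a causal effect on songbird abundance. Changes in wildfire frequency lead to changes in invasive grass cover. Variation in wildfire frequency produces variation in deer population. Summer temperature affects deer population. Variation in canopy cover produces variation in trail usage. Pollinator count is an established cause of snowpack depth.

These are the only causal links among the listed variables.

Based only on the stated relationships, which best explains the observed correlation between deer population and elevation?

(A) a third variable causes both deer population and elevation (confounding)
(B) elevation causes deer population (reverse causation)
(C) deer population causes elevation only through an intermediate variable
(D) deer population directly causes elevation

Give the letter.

The stated link runs elevation → deer population; deer population has no causal path to elevation. No variable causes both, so confounding is ruled out. The correlation reflects reverse causation.

B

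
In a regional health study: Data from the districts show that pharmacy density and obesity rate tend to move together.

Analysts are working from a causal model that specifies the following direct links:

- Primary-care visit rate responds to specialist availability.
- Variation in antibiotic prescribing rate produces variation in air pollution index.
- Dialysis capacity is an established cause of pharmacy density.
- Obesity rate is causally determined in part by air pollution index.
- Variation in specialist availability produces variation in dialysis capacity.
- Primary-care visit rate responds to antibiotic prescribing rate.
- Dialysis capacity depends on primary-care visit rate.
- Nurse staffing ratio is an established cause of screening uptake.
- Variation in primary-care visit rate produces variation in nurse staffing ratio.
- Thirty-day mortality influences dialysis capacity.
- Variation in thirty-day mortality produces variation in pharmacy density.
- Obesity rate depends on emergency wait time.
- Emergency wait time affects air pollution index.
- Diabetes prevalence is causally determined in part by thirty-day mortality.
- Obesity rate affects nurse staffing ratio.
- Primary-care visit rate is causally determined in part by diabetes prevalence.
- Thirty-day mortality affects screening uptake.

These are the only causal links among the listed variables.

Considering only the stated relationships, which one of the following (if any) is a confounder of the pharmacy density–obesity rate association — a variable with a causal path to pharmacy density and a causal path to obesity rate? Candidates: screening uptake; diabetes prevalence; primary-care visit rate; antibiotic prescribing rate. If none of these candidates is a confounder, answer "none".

antibiotic prescribing rate

Antibiotic prescribing rate causes pharmacy density (antibiotic prescribing rate → primary-care visit rate → dialysis capacity → pharmacy density) and also causes obesity rate (antibiotic prescribing rate → air pollution index → obesity rate); it is a common cause of both.
Each of the other candidates lacks a causal path to at least one of pharmacy density and obesity rate, so they do not confound the relationship.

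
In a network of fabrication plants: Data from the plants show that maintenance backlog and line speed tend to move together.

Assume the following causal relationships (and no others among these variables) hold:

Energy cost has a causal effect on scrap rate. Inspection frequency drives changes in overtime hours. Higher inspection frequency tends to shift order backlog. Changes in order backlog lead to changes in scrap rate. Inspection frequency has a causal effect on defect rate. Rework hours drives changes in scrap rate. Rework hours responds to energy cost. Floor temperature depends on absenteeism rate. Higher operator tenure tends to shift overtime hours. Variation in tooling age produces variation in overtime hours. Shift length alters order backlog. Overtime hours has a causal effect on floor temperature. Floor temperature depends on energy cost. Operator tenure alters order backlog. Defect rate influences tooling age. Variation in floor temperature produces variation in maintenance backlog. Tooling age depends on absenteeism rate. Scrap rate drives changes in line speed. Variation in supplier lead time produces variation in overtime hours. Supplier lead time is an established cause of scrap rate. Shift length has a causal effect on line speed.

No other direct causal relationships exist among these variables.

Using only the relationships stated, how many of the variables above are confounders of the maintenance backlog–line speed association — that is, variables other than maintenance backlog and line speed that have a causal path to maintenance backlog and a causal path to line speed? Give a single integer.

4

The common causes are: energy cost (to maintenance backlog via energy cost → floor temperature → maintenance backlog; to line speed via energy cost → scrap rate → line speed); inspection frequency (to maintenance backlog via inspection frequency → overtime hours → floor temperature → maintenance backlog; to line speed via inspection frequency → order backlog → scrap rate → line speed); operator tenure (to maintenance backlog via operator tenure → overtime hours → floor temperature → maintenance backlog; to line speed via operator tenure → order backlog → scrap rate → line speed); supplier lead time (to maintenance backlog via supplier lead time → overtime hours → floor temperature → maintenance backlog; to line speed via supplier lead time → scrap rate → line speed).
Every other variable lacks a causal path to at least one of maintenance backlog and line speed.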